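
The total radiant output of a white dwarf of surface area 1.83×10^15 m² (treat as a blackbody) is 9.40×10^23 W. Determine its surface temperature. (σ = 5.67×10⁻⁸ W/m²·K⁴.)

T ≈ 9760 K

From P = σAT⁴, T = (P / σA)^(1/4) = (9.40×10^23 / (5.67×10⁻⁸ × 1.83×10^15))^(1/4).
T = (9.06×10^15)^(1/4) = 9760 K.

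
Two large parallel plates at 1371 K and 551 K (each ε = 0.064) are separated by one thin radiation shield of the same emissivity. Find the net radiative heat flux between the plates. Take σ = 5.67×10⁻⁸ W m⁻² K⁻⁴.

q ≈ 3220 W/m²

Each of the 2 gaps contributes resistance (2/ε − 1) = 2/0.064 − 1 = 30.25; total = 60.50.
q = σ(T₁⁴ − T₂⁴) / 60.50 = 5.67×10⁻⁸ × 3.44×10^12 / 60.50 = 3220 W/m².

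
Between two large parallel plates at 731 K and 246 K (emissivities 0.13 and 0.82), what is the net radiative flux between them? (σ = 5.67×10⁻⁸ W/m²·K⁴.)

For two large parallel gray plates, q = σ(T₁⁴ − T₂⁴) / (1/ε₁ + 1/ε₂ − 1).
1/ε₁ + 1/ε₂ − 1 = 1/0.13 + 1/0.82 − 1 = 7.912.
T₁⁴ − T₂⁴ = 2.86×10^11 − 3.66×10^9 = 2.82×10^11 K⁴.
q = 5.67×10⁻⁸ × 2.82×10^11 / 7.912 = 2020 W/m².

q ≈ 2020 W/m²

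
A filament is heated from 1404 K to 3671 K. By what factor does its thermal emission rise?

P ∝ T⁴, so the ratio is (3671/1404)⁴ = (2.615)⁴ = 46.7.

ratio ≈ 46.7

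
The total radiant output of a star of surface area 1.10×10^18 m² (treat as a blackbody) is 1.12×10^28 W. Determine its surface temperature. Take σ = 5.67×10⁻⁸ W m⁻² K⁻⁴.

T ≈ 20600 K

From P = σAT⁴, T = (P / σA)^(1/4) = (1.12×10^28 / (5.67×10⁻⁸ × 1.10×10^18))^(1/4).
T = (1.80×10^17)^(1/4) = 20600 K.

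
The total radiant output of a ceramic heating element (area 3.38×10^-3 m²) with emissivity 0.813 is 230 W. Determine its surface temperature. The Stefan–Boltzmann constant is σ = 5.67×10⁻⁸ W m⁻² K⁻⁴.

From P = εσAT⁴, T = (P / εσA)^(1/4) = (230 / (0.813 × 5.67×10⁻⁸ × 3.38×10^-3))^(1/4).
T = (1.48×10^12)^(1/4) = 1100 K.

T ≈ 1100 K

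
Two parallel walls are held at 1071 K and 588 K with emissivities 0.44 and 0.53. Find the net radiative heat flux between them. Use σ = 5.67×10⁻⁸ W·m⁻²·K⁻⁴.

For two large parallel gray plates, q = σ(T₁⁴ − T₂⁴) / (1/ε₁ + 1/ε₂ − 1).
1/ε₁ + 1/ε₂ − 1 = 1/0.44 + 1/0.53 − 1 = 3.160.
T₁⁴ − T₂⁴ = 1.32×10^12 − 1.20×10^11 = 1.20×10^12 K⁴.
q = 5.67×10⁻⁸ × 1.20×10^12 / 3.160 = 21500 W/m².

q ≈ 21500 W/m²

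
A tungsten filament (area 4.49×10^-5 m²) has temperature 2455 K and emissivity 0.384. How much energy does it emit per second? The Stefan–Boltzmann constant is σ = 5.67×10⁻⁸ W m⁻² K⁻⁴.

P ≈ 35.5 W

P = εσAT⁴ = 0.384 × 5.67×10⁻⁸ × 4.49×10^-5 × (2455)⁴ = 0.384 × 5.67×10⁻⁸ × 4.49×10^-5 × 3.63×10^13.
P = 35.5 W.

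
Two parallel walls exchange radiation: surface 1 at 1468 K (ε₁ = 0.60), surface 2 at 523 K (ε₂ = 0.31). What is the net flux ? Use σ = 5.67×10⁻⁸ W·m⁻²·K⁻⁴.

q ≈ 66600 W/m²

For two large parallel gray plates, q = σ(T₁⁴ − T₂⁴) / (1/ε₁ + 1/ε₂ − 1).
1/ε₁ + 1/ε₂ − 1 = 1/0.60 + 1/0.31 − 1 = 3.892.
T₁⁴ − T₂⁴ = 4.64×10^12 − 7.48×10^10 = 4.57×10^12 K⁴.
q = 5.67×10⁻⁸ × 4.57×10^12 / 3.892 = 66600 W/m².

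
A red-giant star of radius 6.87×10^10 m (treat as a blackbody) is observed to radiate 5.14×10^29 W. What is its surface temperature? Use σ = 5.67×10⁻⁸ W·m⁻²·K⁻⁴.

A = 4πr² = 4π × (6.87×10^10)² = 5.93×10^22 m².
From P = σAT⁴, T = (P / σA)^(1/4) = (5.14×10^29 / (5.67×10⁻⁸ × 5.93×10^22))^(1/4).
T = (1.53×10^14)^(1/4) = 3520 K.

T ≈ 3520 K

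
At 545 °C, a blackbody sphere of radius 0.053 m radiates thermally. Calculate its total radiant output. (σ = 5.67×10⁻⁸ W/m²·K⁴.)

P ≈ 896 W

A = 4πr² = 4π × (0.053)² = 0.0353 m².
545 °C = 818 K.
P = σAT⁴ = 5.67×10⁻⁸ × 0.0353 × (818)⁴ = 5.67×10⁻⁸ × 0.0353 × 4.48×10^11.
P = 896 W.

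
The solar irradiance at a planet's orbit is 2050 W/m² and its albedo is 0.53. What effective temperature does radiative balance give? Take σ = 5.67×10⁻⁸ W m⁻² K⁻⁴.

Power absorbed = (1−a)S·πR²; power emitted = 4πR²σT⁴. Equating and cancelling πR²:
T = ((1−a)S / 4σ)^(1/4) = (964 / (4 × 5.67×10⁻⁸))^(1/4) = (4.25×10^9)^(1/4).
T = 255 K.

T ≈ 255 K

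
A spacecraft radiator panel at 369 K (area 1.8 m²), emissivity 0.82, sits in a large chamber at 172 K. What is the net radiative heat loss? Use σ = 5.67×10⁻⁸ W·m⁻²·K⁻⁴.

Q ≈ 1480 W

Q = εσA(T⁴ − T_s⁴). T⁴ − T_s⁴ = (369)⁴ − (172)⁴ = 1.85×10^10 − 8.75×10^8 = 1.77×10^10 K⁴.
Q = 0.82 × 5.67×10⁻⁸ × 1.80 × 1.77×10^10 = 1480 W.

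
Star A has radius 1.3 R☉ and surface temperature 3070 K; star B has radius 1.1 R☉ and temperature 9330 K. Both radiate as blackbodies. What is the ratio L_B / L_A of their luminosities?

L_B/L_A ≈ 61.1

L = 4πR²σT⁴ ∝ R²T⁴, so L_B/L_A = (1.1/1.3)² × (9330/3070)⁴ = 0.716 × 85.3 = 61.1.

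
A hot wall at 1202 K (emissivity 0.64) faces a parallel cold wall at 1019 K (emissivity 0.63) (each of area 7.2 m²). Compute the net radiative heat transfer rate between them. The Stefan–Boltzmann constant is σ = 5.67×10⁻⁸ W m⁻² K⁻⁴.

For two large parallel gray plates, q = σ(T₁⁴ − T₂⁴) / (1/ε₁ + 1/ε₂ − 1).
1/ε₁ + 1/ε₂ − 1 = 1/0.64 + 1/0.63 − 1 = 2.150.
T₁⁴ − T₂⁴ = 2.09×10^12 − 1.08×10^12 = 1.01×10^12 K⁴.
q = 5.67×10⁻⁸ × 1.01×10^12 / 2.150 = 26600 W/m².
Q = q·A = 26600 × 7.2 = 1.92×10^5 W.

Q ≈ 1.92×10^5 W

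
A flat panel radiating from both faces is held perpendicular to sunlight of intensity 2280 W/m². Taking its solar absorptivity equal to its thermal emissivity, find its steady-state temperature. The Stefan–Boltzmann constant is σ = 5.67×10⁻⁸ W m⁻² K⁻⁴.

Absorbed flux αS = emitted flux 2εσT⁴ per unit area; with α = ε this gives T = (S/2σ)^(1/4).
T = (2280 / (2 × 5.67×10⁻⁸))^(1/4) = (2.01×10^10)^(1/4).
T = 377 K.

T ≈ 377 K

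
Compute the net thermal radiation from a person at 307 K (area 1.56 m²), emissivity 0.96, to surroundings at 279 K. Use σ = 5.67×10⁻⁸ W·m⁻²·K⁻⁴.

Q = εσA(T⁴ − T_s⁴). T⁴ − T_s⁴ = (307)⁴ − (279)⁴ = 8.88×10^9 − 6.06×10^9 = 2.82×10^9 K⁴.
Q = 0.96 × 5.67×10⁻⁸ × 1.56 × 2.82×10^9 = 240 W.

Q ≈ 240 W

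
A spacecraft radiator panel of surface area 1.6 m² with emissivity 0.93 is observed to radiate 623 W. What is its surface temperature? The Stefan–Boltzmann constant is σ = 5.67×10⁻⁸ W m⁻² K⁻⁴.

From P = εσAT⁴, T = (P / εσA)^(1/4) = (623 / (0.93 × 5.67×10⁻⁸ × 1.60))^(1/4).
T = (7.38×10^9)^(1/4) = 293 K.

T ≈ 293 K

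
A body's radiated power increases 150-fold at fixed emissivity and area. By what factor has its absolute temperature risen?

factor ≈ 3.50

P ∝ T⁴ ⇒ T ∝ P^(1/4), so T scales by (150)^(1/4) = 3.50.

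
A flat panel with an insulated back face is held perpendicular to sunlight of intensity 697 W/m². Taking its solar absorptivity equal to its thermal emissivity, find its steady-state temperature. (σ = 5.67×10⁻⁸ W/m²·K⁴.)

T ≈ 333 K

Absorbed flux αS = emitted flux εσT⁴ (one radiating face); with α = ε, T = (S/σ)^(1/4).
T = (697 / 5.67×10⁻⁸)^(1/4) = (1.23×10^10)^(1/4).
T = 333 K.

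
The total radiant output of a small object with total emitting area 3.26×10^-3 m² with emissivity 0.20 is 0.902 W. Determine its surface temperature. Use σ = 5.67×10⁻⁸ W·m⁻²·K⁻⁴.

T ≈ 395 K

From P = εσAT⁴, T = (P / εσA)^(1/4) = (0.902 / (0.20 × 5.67×10⁻⁸ × 3.26×10^-3))^(1/4).
T = (2.44×10^10)^(1/4) = 395 K.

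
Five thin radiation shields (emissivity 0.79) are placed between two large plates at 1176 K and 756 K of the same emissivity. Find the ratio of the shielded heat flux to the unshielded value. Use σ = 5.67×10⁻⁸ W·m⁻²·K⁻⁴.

ratio ≈ 0.167

With N identical shields there are N+1 = 6 gaps in series, each with the same radiative resistance, so the flux falls to 1/(N+1) of its unshielded value.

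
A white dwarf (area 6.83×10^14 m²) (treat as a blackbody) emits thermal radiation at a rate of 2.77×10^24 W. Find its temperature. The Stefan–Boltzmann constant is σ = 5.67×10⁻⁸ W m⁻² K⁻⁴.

T ≈ 16400 K

From P = σAT⁴, T = (P / σA)^(1/4) = (2.77×10^24 / (5.67×10⁻⁸ × 6.83×10^14))^(1/4).
T = (7.15×10^16)^(1/4) = 16400 K.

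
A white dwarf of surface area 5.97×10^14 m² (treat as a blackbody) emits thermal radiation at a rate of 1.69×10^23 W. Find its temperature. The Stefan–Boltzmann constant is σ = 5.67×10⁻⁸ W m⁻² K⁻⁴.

From P = σAT⁴, T = (P / σA)^(1/4) = (1.69×10^23 / (5.67×10⁻⁸ × 5.97×10^14))^(1/4).
T = (4.99×10^15)^(1/4) = 8410 K.

T ≈ 8410 K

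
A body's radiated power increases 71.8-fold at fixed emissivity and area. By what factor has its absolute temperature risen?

factor ≈ 2.91

P ∝ T⁴ ⇒ T ∝ P^(1/4), so T scales by (71.8)^(1/4) = 2.91.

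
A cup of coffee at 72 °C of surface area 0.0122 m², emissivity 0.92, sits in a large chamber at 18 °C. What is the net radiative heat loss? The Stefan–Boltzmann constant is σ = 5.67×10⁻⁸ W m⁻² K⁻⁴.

Convert: 72 °C = 345 K; 18 °C = 291 K.
Q = εσA(T⁴ − T_s⁴). T⁴ − T_s⁴ = (345)⁴ − (291)⁴ = 1.42×10^10 − 7.17×10^9 = 7.00×10^9 K⁴.
Q = 0.92 × 5.67×10⁻⁸ × 0.0122 × 7.00×10^9 = 4.45 W.

Q ≈ 4.45 W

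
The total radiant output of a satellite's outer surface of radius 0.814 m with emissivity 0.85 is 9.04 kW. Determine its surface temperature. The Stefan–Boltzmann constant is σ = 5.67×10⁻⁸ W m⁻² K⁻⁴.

T ≈ 387 K

A = 4πr² = 4π × (0.814)² = 8.33 m².
From P = εσAT⁴, T = (P / εσA)^(1/4) = (9040 / (0.85 × 5.67×10⁻⁸ × 8.33))^(1/4).
T = (2.25×10^10)^(1/4) = 387 K.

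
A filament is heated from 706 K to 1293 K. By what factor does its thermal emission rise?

ratio ≈ 11.3

P ∝ T⁴, so the ratio is (1293/706)⁴ = (1.831)⁴ = 11.3.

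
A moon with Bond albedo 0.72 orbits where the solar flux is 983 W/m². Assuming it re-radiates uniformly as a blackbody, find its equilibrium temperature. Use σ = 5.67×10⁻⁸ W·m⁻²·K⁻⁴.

T ≈ 187 K

Power absorbed = (1−a)S·πR²; power emitted = 4πR²σT⁴. Equating and cancelling πR²:
T = ((1−a)S / 4σ)^(1/4) = (275 / (4 × 5.67×10⁻⁸))^(1/4) = (1.21×10^9)^(1/4).
T = 187 K.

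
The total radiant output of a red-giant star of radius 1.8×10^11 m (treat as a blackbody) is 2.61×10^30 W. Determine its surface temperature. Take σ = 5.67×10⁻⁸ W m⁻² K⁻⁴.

A = 4πr² = 4π × (1.8×10^11)² = 4.07×10^23 m².
From P = σAT⁴, T = (P / σA)^(1/4) = (2.61×10^30 / (5.67×10⁻⁸ × 4.07×10^23))^(1/4).
T = (1.13×10^14)^(1/4) = 3260 K.

T ≈ 3260 K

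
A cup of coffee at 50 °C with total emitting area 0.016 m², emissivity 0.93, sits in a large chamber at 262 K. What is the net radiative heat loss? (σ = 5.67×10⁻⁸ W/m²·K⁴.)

Q ≈ 5.21 W

Convert: 50 °C = 323 K.
Q = εσA(T⁴ − T_s⁴). T⁴ − T_s⁴ = (323)⁴ − (262)⁴ = 1.09×10^10 − 4.71×10^9 = 6.17×10^9 K⁴.
Q = 0.93 × 5.67×10⁻⁸ × 0.0160 × 6.17×10^9 = 5.21 W.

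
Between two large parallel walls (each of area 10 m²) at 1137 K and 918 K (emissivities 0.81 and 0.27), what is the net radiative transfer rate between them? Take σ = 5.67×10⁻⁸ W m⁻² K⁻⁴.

For two large parallel gray plates, q = σ(T₁⁴ − T₂⁴) / (1/ε₁ + 1/ε₂ − 1).
1/ε₁ + 1/ε₂ − 1 = 1/0.81 + 1/0.27 − 1 = 3.938.
T₁⁴ − T₂⁴ = 1.67×10^12 − 7.10×10^11 = 9.61×10^11 K⁴.
q = 5.67×10⁻⁸ × 9.61×10^11 / 3.938 = 13800 W/m².
Q = q·A = 13800 × 10 = 1.38×10^5 W.

Q ≈ 1.38×10^5 W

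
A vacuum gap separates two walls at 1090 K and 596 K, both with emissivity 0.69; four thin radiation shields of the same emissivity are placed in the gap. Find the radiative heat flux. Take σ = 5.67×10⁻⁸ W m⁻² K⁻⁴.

q ≈ 7680 W/m²

Each of the 5 gaps contributes resistance (2/ε − 1) = 2/0.69 − 1 = 1.899; total = 9.493.
q = σ(T₁⁴ − T₂⁴) / 9.493 = 5.67×10⁻⁸ × 1.29×10^12 / 9.493 = 7680 W/m².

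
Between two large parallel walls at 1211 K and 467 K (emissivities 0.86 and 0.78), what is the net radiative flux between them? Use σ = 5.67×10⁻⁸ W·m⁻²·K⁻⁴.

For two large parallel gray plates, q = σ(T₁⁴ − T₂⁴) / (1/ε₁ + 1/ε₂ − 1).
1/ε₁ + 1/ε₂ − 1 = 1/0.86 + 1/0.78 − 1 = 1.445.
T₁⁴ − T₂⁴ = 2.15×10^12 − 4.76×10^10 = 2.10×10^12 K⁴.
q = 5.67×10⁻⁸ × 2.10×10^12 / 1.445 = 82500 W/m².

q ≈ 82500 W/m²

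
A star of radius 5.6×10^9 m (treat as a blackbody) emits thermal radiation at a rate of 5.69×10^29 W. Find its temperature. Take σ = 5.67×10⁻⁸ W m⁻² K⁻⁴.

A = 4πr² = 4π × (5.6×10^9)² = 3.94×10^20 m².
From P = σAT⁴, T = (P / σA)^(1/4) = (5.69×10^29 / (5.67×10⁻⁸ × 3.94×10^20))^(1/4).
T = (2.55×10^16)^(1/4) = 12600 K.

T ≈ 12600 K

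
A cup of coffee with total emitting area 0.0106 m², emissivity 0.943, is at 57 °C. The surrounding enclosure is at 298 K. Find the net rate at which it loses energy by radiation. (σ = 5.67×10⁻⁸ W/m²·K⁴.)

Convert: 57 °C = 330 K.
Q = εσA(T⁴ − T_s⁴). T⁴ − T_s⁴ = (330)⁴ − (298)⁴ = 1.19×10^10 − 7.89×10^9 = 3.97×10^9 K⁴.
Q = 0.943 × 5.67×10⁻⁸ × 0.0106 × 3.97×10^9 = 2.25 W.

Q ≈ 2.25 W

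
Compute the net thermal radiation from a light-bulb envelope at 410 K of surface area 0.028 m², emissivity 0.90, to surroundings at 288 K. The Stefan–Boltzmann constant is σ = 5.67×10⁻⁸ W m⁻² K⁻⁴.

Q ≈ 30.5 W

Q = εσA(T⁴ − T_s⁴). T⁴ − T_s⁴ = (410)⁴ − (288)⁴ = 2.83×10^10 − 6.88×10^9 = 2.14×10^10 K⁴.
Q = 0.90 × 5.67×10⁻⁸ × 0.0280 × 2.14×10^10 = 30.5 W.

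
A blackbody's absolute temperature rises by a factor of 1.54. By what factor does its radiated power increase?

factor ≈ 5.62

P ∝ T⁴, so the power scales as (1.54)⁴ = 5.62.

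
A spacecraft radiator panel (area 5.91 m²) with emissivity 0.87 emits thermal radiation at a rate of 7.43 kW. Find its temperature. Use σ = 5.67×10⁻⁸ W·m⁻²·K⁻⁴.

T ≈ 400 K

From P = εσAT⁴, T = (P / εσA)^(1/4) = (7430 / (0.87 × 5.67×10⁻⁸ × 5.91))^(1/4).
T = (2.55×10^10)^(1/4) = 400 K.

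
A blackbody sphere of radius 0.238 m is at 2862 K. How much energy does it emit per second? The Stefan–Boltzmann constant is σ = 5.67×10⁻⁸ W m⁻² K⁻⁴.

P ≈ 2.71×10^6 W

A = 4πr² = 4π × (0.238)² = 0.712 m².
P = σAT⁴ = 5.67×10⁻⁸ × 0.712 × (2862)⁴ = 5.67×10⁻⁸ × 0.712 × 6.71×10^13.
P = 2.71×10^6 W.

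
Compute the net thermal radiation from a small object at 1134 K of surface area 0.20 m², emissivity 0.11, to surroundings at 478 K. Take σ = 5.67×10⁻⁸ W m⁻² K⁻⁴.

Q ≈ 2000 W

Q = εσA(T⁴ − T_s⁴). T⁴ − T_s⁴ = (1134)⁴ − (478)⁴ = 1.65×10^12 − 5.22×10^10 = 1.60×10^12 K⁴.
Q = 0.11 × 5.67×10⁻⁸ × 0.200 × 1.60×10^12 = 2000 W.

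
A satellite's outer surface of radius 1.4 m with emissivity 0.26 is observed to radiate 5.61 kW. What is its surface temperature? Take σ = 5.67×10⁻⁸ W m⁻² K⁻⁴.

A = 4πr² = 4π × (1.4)² = 24.6 m².
From P = εσAT⁴, T = (P / εσA)^(1/4) = (5610 / (0.26 × 5.67×10⁻⁸ × 24.6))^(1/4).
T = (1.55×10^10)^(1/4) = 353 K.

T ≈ 353 K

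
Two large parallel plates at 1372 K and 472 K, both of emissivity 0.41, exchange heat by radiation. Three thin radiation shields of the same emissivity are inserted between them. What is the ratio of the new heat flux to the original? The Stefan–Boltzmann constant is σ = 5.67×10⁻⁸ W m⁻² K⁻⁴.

ratio ≈ 0.250

With N identical shields there are N+1 = 4 gaps in series, each with the same radiative resistance, so the flux falls to 1/(N+1) of its unshielded value.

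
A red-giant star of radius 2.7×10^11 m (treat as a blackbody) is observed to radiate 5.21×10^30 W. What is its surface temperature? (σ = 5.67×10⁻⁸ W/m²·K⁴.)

A = 4πr² = 4π × (2.7×10^11)² = 9.16×10^23 m².
From P = σAT⁴, T = (P / σA)^(1/4) = (5.21×10^30 / (5.67×10⁻⁸ × 9.16×10^23))^(1/4).
T = (1.00×10^14)^(1/4) = 3160 K.

T ≈ 3160 K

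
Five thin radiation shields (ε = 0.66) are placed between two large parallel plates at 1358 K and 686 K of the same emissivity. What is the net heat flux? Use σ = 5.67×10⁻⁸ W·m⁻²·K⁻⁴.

Each of the 6 gaps contributes resistance (2/ε − 1) = 2/0.66 − 1 = 2.030; total = 12.18.
q = σ(T₁⁴ − T₂⁴) / 12.18 = 5.67×10⁻⁸ × 3.18×10^12 / 12.18 = 14800 W/m².

q ≈ 14800 W/m²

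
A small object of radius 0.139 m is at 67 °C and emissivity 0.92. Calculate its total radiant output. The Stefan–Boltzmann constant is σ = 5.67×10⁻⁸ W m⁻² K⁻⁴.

P ≈ 169 W

A = 4πr² = 4π × (0.139)² = 0.243 m².
67 °C = 340 K.
P = εσAT⁴ = 0.92 × 5.67×10⁻⁸ × 0.243 × (340)⁴ = 0.92 × 5.67×10⁻⁸ × 0.243 × 1.34×10^10.
P = 169 W.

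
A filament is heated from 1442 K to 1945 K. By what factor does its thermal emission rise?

ratio ≈ 3.31

P ∝ T⁴, so the ratio is (1945/1442)⁴ = (1.349)⁴ = 3.31.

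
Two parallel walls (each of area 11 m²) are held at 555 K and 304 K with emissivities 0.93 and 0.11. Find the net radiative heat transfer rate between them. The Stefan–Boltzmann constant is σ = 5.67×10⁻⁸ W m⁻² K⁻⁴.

Q ≈ 5870 W

For two large parallel gray plates, q = σ(T₁⁴ − T₂⁴) / (1/ε₁ + 1/ε₂ − 1).
1/ε₁ + 1/ε₂ − 1 = 1/0.93 + 1/0.11 − 1 = 9.166.
T₁⁴ − T₂⁴ = 9.49×10^10 − 8.54×10^9 = 8.63×10^10 K⁴.
q = 5.67×10⁻⁸ × 8.63×10^10 / 9.166 = 534 W/m².
Q = q·A = 534 × 11 = 5870 W.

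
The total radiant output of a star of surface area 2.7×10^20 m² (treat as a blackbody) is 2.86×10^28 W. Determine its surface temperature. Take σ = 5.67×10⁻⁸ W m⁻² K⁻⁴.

From P = σAT⁴, T = (P / σA)^(1/4) = (2.86×10^28 / (5.67×10⁻⁸ × 2.70×10^20))^(1/4).
T = (1.87×10^15)^(1/4) = 6570 K.

T ≈ 6570 K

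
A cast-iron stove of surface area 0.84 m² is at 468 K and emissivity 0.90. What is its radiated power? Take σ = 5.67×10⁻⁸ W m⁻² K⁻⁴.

P = εσAT⁴ = 0.90 × 5.67×10⁻⁸ × 0.840 × (468)⁴ = 0.90 × 5.67×10⁻⁸ × 0.840 × 4.80×10^10.
P = 2060 W.

P ≈ 2060 W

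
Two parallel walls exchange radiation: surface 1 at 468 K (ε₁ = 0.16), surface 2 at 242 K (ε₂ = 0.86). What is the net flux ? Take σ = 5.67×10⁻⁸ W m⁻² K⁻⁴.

For two large parallel gray plates, q = σ(T₁⁴ − T₂⁴) / (1/ε₁ + 1/ε₂ − 1).
1/ε₁ + 1/ε₂ − 1 = 1/0.16 + 1/0.86 − 1 = 6.413.
T₁⁴ − T₂⁴ = 4.80×10^10 − 3.43×10^9 = 4.45×10^10 K⁴.
q = 5.67×10⁻⁸ × 4.45×10^10 / 6.413 = 394 W/m².

q ≈ 394 W/m²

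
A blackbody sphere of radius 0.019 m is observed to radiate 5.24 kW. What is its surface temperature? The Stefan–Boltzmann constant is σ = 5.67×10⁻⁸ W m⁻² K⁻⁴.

A = 4πr² = 4π × (0.019)² = 4.54×10^-3 m².
From P = σAT⁴, T = (P / σA)^(1/4) = (5240 / (5.67×10⁻⁸ × 4.54×10^-3))^(1/4).
T = (2.04×10^13)^(1/4) = 2120 K.

T ≈ 2120 K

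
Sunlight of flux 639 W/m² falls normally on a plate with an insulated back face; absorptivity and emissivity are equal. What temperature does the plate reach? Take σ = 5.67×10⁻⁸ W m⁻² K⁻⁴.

T ≈ 326 K

Absorbed flux αS = emitted flux εσT⁴ (one radiating face); with α = ε, T = (S/σ)^(1/4).
T = (639 / 5.67×10⁻⁸)^(1/4) = (1.13×10^10)^(1/4).
T = 326 K.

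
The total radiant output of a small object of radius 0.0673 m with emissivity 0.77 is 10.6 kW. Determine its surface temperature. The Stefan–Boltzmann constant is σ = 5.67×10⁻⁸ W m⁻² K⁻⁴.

T ≈ 1440 K

A = 4πr² = 4π × (0.0673)² = 0.0569 m².
From P = εσAT⁴, T = (P / εσA)^(1/4) = (10600 / (0.77 × 5.67×10⁻⁸ × 0.0569))^(1/4).
T = (4.27×10^12)^(1/4) = 1440 K.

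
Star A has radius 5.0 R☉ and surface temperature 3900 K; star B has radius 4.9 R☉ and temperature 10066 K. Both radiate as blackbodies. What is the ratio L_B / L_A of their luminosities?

L_B/L_A ≈ 42.6

L = 4πR²σT⁴ ∝ R²T⁴, so L_B/L_A = (4.9/5.0)² × (10066/3900)⁴ = 0.960 × 44.4 = 42.6.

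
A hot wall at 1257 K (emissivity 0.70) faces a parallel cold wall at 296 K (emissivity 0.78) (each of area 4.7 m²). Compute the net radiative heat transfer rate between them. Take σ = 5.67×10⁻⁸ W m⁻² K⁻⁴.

Q ≈ 3.88×10^5 W

For two large parallel gray plates, q = σ(T₁⁴ − T₂⁴) / (1/ε₁ + 1/ε₂ − 1).
1/ε₁ + 1/ε₂ − 1 = 1/0.70 + 1/0.78 − 1 = 1.711.
T₁⁴ − T₂⁴ = 2.50×10^12 − 7.68×10^9 = 2.49×10^12 K⁴.
q = 5.67×10⁻⁸ × 2.49×10^12 / 1.711 = 82500 W/m².
Q = q·A = 82500 × 4.7 = 3.88×10^5 W.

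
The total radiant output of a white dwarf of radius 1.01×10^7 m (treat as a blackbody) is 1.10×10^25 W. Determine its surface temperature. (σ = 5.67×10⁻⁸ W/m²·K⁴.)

A = 4πr² = 4π × (1.01×10^7)² = 1.28×10^15 m².
From P = σAT⁴, T = (P / σA)^(1/4) = (1.10×10^25 / (5.67×10⁻⁸ × 1.28×10^15))^(1/4).
T = (1.51×10^17)^(1/4) = 19700 K.

T ≈ 19700 K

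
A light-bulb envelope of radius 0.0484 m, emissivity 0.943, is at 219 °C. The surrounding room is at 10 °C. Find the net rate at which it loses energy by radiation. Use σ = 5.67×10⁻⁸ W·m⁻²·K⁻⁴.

Q ≈ 82.1 W

A = 4πr² = 4π × (0.0484)² = 0.0294 m².
Convert: 219 °C = 492 K; 10 °C = 283 K.
Q = εσA(T⁴ − T_s⁴). T⁴ − T_s⁴ = (492)⁴ − (283)⁴ = 5.86×10^10 − 6.41×10^9 = 5.22×10^10 K⁴.
Q = 0.943 × 5.67×10⁻⁸ × 0.0294 × 5.22×10^10 = 82.1 W.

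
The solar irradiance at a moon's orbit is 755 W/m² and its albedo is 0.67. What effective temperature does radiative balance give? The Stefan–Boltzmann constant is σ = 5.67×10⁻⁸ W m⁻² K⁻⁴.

Power absorbed = (1−a)S·πR²; power emitted = 4πR²σT⁴. Equating and cancelling πR²:
T = ((1−a)S / 4σ)^(1/4) = (249 / (4 × 5.67×10⁻⁸))^(1/4) = (1.10×10^9)^(1/4).
T = 182 K.

T ≈ 182 K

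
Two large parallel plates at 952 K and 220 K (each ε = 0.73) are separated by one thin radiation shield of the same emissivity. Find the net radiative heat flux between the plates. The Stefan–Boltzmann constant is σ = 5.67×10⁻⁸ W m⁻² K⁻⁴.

q ≈ 13300 W/m²

Each of the 2 gaps contributes resistance (2/ε − 1) = 2/0.73 − 1 = 1.740; total = 3.479.
q = σ(T₁⁴ − T₂⁴) / 3.479 = 5.67×10⁻⁸ × 8.19×10^11 / 3.479 = 13300 W/m².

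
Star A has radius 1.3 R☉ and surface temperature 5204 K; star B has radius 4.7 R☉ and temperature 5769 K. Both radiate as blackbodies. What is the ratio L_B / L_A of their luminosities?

L = 4πR²σT⁴ ∝ R²T⁴, so L_B/L_A = (4.7/1.3)² × (5769/5204)⁴ = 13.1 × 1.51 = 19.7.

L_B/L_A ≈ 19.7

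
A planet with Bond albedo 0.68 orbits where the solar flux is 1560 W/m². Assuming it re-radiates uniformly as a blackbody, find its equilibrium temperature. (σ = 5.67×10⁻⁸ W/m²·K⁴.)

Power absorbed = (1−a)S·πR²; power emitted = 4πR²σT⁴. Equating and cancelling πR²:
T = ((1−a)S / 4σ)^(1/4) = (499 / (4 × 5.67×10⁻⁸))^(1/4) = (2.20×10^9)^(1/4).
T = 217 K.

T ≈ 217 K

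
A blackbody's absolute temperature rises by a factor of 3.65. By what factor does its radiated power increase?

factor ≈ 177

P ∝ T⁴, so the power scales as (3.65)⁴ = 177.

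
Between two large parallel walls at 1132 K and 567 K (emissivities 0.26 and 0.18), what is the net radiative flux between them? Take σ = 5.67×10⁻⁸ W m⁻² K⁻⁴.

q ≈ 10400 W/m²

For two large parallel gray plates, q = σ(T₁⁴ − T₂⁴) / (1/ε₁ + 1/ε₂ − 1).
1/ε₁ + 1/ε₂ − 1 = 1/0.26 + 1/0.18 − 1 = 8.402.
T₁⁴ − T₂⁴ = 1.64×10^12 − 1.03×10^11 = 1.54×10^12 K⁴.
q = 5.67×10⁻⁸ × 1.54×10^12 / 8.402 = 10400 W/m².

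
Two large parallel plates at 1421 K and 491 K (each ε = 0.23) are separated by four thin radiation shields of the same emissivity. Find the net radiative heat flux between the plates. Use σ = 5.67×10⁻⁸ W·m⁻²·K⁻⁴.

q ≈ 5920 W/m²

Each of the 5 gaps contributes resistance (2/ε − 1) = 2/0.23 − 1 = 7.696; total = 38.48.
q = σ(T₁⁴ − T₂⁴) / 38.48 = 5.67×10⁻⁸ × 4.02×10^12 / 38.48 = 5920 W/m².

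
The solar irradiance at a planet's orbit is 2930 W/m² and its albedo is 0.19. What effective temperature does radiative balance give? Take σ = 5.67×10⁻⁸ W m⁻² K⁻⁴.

T ≈ 320 K

Power absorbed = (1−a)S·πR²; power emitted = 4πR²σT⁴. Equating and cancelling πR²:
T = ((1−a)S / 4σ)^(1/4) = (2370 / (4 × 5.67×10⁻⁸))^(1/4) = (1.05×10^10)^(1/4).
T = 320 K.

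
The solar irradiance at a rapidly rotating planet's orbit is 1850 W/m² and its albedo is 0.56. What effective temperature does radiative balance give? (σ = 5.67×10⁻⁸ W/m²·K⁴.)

T ≈ 245 K

Power absorbed = (1−a)S·πR²; power emitted = 4πR²σT⁴. Equating and cancelling πR²:
T = ((1−a)S / 4σ)^(1/4) = (814 / (4 × 5.67×10⁻⁸))^(1/4) = (3.59×10^9)^(1/4).
T = 245 K.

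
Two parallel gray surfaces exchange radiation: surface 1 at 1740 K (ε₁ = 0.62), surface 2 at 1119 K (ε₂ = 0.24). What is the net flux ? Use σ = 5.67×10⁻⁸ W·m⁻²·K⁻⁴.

For two large parallel gray plates, q = σ(T₁⁴ − T₂⁴) / (1/ε₁ + 1/ε₂ − 1).
1/ε₁ + 1/ε₂ − 1 = 1/0.62 + 1/0.24 − 1 = 4.780.
T₁⁴ − T₂⁴ = 9.17×10^12 − 1.57×10^12 = 7.60×10^12 K⁴.
q = 5.67×10⁻⁸ × 7.60×10^12 / 4.780 = 90100 W/m².

q ≈ 90100 W/m²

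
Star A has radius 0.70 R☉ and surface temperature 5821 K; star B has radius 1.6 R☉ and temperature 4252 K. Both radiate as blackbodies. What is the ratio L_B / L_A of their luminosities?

L_B/L_A ≈ 1.49

L = 4πR²σT⁴ ∝ R²T⁴, so L_B/L_A = (1.6/0.70)² × (4252/5821)⁴ = 5.22 × 0.285 = 1.49.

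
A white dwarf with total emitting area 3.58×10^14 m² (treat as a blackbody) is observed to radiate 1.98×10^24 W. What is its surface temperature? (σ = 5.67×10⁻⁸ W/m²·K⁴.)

From P = σAT⁴, T = (P / σA)^(1/4) = (1.98×10^24 / (5.67×10⁻⁸ × 3.58×10^14))^(1/4).
T = (9.75×10^16)^(1/4) = 17700 K.

T ≈ 17700 K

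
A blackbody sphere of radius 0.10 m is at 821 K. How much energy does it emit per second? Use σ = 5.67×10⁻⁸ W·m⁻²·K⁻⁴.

A = 4πr² = 4π × (0.10)² = 0.126 m².
P = σAT⁴ = 5.67×10⁻⁸ × 0.126 × (821)⁴ = 5.67×10⁻⁸ × 0.126 × 4.54×10^11.
P = 3240 W.

P ≈ 3240 W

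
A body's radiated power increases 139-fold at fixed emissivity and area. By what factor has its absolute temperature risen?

P ∝ T⁴ ⇒ T ∝ P^(1/4), so T scales by (139)^(1/4) = 3.43.

factor ≈ 3.43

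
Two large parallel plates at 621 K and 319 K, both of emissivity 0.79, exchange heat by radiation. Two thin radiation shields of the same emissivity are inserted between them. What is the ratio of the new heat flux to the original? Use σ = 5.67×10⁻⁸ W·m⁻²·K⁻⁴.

ratio ≈ 0.333

With N identical shields there are N+1 = 3 gaps in series, each with the same radiative resistance, so the flux falls to 1/(N+1) of its unshielded value.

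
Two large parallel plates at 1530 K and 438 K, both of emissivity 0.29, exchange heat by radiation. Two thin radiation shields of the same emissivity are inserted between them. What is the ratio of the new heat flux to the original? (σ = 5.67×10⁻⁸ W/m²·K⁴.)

ratio ≈ 0.333

With N identical shields there are N+1 = 3 gaps in series, each with the same radiative resistance, so the flux falls to 1/(N+1) of its unshielded value.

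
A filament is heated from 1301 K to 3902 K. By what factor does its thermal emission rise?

ratio ≈ 80.9

P ∝ T⁴, so the ratio is (3902/1301)⁴ = (2.999)⁴ = 80.9.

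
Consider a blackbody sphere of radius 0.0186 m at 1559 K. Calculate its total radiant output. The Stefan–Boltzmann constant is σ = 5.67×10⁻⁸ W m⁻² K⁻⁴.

A = 4πr² = 4π × (0.0186)² = 4.35×10^-3 m².
P = σAT⁴ = 5.67×10⁻⁸ × 4.35×10^-3 × (1559)⁴ = 5.67×10⁻⁸ × 4.35×10^-3 × 5.91×10^12.
P = 1460 W.

P ≈ 1460 W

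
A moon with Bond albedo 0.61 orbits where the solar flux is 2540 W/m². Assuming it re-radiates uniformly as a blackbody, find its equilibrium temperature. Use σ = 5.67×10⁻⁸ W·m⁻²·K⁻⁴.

T ≈ 257 K

Power absorbed = (1−a)S·πR²; power emitted = 4πR²σT⁴. Equating and cancelling πR²:
T = ((1−a)S / 4σ)^(1/4) = (991 / (4 × 5.67×10⁻⁸))^(1/4) = (4.37×10^9)^(1/4).
T = 257 K.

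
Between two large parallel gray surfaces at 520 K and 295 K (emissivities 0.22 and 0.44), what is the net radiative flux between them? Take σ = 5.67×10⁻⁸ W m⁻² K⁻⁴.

q ≈ 639 W/m²

For two large parallel gray plates, q = σ(T₁⁴ − T₂⁴) / (1/ε₁ + 1/ε₂ − 1).
1/ε₁ + 1/ε₂ − 1 = 1/0.22 + 1/0.44 − 1 = 5.818.
T₁⁴ − T₂⁴ = 7.31×10^10 − 7.57×10^9 = 6.55×10^10 K⁴.
q = 5.67×10⁻⁸ × 6.55×10^10 / 5.818 = 639 W/m².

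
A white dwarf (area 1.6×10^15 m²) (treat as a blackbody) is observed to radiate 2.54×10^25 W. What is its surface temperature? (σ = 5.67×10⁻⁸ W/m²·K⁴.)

From P = σAT⁴, T = (P / σA)^(1/4) = (2.54×10^25 / (5.67×10⁻⁸ × 1.60×10^15))^(1/4).
T = (2.80×10^17)^(1/4) = 23000 K.

T ≈ 23000 K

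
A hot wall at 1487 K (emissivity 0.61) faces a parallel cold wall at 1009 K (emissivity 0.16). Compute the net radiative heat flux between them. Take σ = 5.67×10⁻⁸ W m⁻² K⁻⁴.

For two large parallel gray plates, q = σ(T₁⁴ − T₂⁴) / (1/ε₁ + 1/ε₂ − 1).
1/ε₁ + 1/ε₂ − 1 = 1/0.61 + 1/0.16 − 1 = 6.889.
T₁⁴ − T₂⁴ = 4.89×10^12 − 1.04×10^12 = 3.85×10^12 K⁴.
q = 5.67×10⁻⁸ × 3.85×10^12 / 6.889 = 31700 W/m².

q ≈ 31700 W/m²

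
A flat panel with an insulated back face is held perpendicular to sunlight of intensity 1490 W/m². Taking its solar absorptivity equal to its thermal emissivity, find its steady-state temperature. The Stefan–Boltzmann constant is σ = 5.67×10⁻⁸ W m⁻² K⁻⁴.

Absorbed flux αS = emitted flux εσT⁴ (one radiating face); with α = ε, T = (S/σ)^(1/4).
T = (1490 / 5.67×10⁻⁸)^(1/4) = (2.63×10^10)^(1/4).
T = 403 K.

T ≈ 403 K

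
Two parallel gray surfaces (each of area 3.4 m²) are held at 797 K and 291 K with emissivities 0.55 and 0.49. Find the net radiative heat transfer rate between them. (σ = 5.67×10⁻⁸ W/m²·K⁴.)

Q ≈ 26700 W

For two large parallel gray plates, q = σ(T₁⁴ − T₂⁴) / (1/ε₁ + 1/ε₂ − 1).
1/ε₁ + 1/ε₂ − 1 = 1/0.55 + 1/0.49 − 1 = 2.859.
T₁⁴ − T₂⁴ = 4.03×10^11 − 7.17×10^9 = 3.96×10^11 K⁴.
q = 5.67×10⁻⁸ × 3.96×10^11 / 2.859 = 7860 W/m².
Q = q·A = 7860 × 3.4 = 26700 W.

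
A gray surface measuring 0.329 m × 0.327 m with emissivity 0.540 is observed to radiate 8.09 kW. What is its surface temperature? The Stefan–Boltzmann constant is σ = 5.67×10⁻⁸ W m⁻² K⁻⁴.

T ≈ 1250 K

A = 0.329 × 0.327 = 0.108 m².
From P = εσAT⁴, T = (P / εσA)^(1/4) = (8090 / (0.540 × 5.67×10⁻⁸ × 0.108))^(1/4).
T = (2.46×10^12)^(1/4) = 1250 K.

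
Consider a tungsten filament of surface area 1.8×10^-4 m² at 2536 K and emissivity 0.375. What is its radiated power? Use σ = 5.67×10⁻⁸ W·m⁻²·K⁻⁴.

P = εσAT⁴ = 0.375 × 5.67×10⁻⁸ × 1.80×10^-4 × (2536)⁴ = 0.375 × 5.67×10⁻⁸ × 1.80×10^-4 × 4.14×10^13.
P = 158 W.

P ≈ 158 W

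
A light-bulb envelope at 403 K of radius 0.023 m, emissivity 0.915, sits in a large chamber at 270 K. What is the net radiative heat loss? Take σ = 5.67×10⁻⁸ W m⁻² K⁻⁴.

A = 4πr² = 4π × (0.023)² = 6.65×10^-3 m².
Q = εσA(T⁴ − T_s⁴). T⁴ − T_s⁴ = (403)⁴ − (270)⁴ = 2.64×10^10 − 5.31×10^9 = 2.11×10^10 K⁴.
Q = 0.915 × 5.67×10⁻⁸ × 6.65×10^-3 × 2.11×10^10 = 7.26 W.

Q ≈ 7.26 W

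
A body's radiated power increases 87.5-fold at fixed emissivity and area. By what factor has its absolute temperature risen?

P ∝ T⁴ ⇒ T ∝ P^(1/4), so T scales by (87.5)^(1/4) = 3.06.

factor ≈ 3.06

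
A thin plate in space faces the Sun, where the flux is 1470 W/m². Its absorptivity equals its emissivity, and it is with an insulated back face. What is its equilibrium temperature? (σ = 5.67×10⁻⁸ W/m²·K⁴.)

T ≈ 401 K

Absorbed flux αS = emitted flux εσT⁴ (one radiating face); with α = ε, T = (S/σ)^(1/4).
T = (1470 / 5.67×10⁻⁸)^(1/4) = (2.59×10^10)^(1/4).
T = 401 K.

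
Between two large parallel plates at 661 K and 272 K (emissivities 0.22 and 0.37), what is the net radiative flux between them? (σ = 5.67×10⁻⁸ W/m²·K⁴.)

q ≈ 1680 W/m²

For two large parallel gray plates, q = σ(T₁⁴ − T₂⁴) / (1/ε₁ + 1/ε₂ − 1).
1/ε₁ + 1/ε₂ − 1 = 1/0.22 + 1/0.37 − 1 = 6.248.
T₁⁴ − T₂⁴ = 1.91×10^11 − 5.47×10^9 = 1.85×10^11 K⁴.
q = 5.67×10⁻⁸ × 1.85×10^11 / 6.248 = 1680 W/m².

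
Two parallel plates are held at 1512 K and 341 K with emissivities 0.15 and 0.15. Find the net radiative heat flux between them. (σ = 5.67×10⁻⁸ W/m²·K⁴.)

For two large parallel gray plates, q = σ(T₁⁴ − T₂⁴) / (1/ε₁ + 1/ε₂ − 1).
1/ε₁ + 1/ε₂ − 1 = 1/0.15 + 1/0.15 − 1 = 12.33.
T₁⁴ − T₂⁴ = 5.23×10^12 − 1.35×10^10 = 5.21×10^12 K⁴.
q = 5.67×10⁻⁸ × 5.21×10^12 / 12.33 = 24000 W/m².

q ≈ 24000 W/m²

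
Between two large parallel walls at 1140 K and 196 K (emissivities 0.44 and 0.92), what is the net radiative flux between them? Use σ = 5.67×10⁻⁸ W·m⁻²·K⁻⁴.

For two large parallel gray plates, q = σ(T₁⁴ − T₂⁴) / (1/ε₁ + 1/ε₂ − 1).
1/ε₁ + 1/ε₂ − 1 = 1/0.44 + 1/0.92 − 1 = 2.360.
T₁⁴ − T₂⁴ = 1.69×10^12 − 1.48×10^9 = 1.69×10^12 K⁴.
q = 5.67×10⁻⁸ × 1.69×10^12 / 2.360 = 40500 W/m².

q ≈ 40500 W/m²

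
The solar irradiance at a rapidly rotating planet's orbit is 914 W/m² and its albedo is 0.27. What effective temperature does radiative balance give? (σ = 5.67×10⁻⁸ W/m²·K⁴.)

T ≈ 233 K

Power absorbed = (1−a)S·πR²; power emitted = 4πR²σT⁴. Equating and cancelling πR²:
T = ((1−a)S / 4σ)^(1/4) = (667 / (4 × 5.67×10⁻⁸))^(1/4) = (2.94×10^9)^(1/4).
T = 233 K.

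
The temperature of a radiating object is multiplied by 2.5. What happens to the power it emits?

factor ≈ 39.1

P ∝ T⁴, so the power scales as (2.5)⁴ = 39.1.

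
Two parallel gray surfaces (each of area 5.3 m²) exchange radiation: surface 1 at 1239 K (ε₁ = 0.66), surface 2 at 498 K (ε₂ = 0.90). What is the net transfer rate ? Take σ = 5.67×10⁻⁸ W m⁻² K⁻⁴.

For two large parallel gray plates, q = σ(T₁⁴ − T₂⁴) / (1/ε₁ + 1/ε₂ − 1).
1/ε₁ + 1/ε₂ − 1 = 1/0.66 + 1/0.90 − 1 = 1.626.
T₁⁴ − T₂⁴ = 2.36×10^12 − 6.15×10^10 = 2.30×10^12 K⁴.
q = 5.67×10⁻⁸ × 2.30×10^12 / 1.626 = 80000 W/m².
Q = q·A = 80000 × 5.3 = 4.24×10^5 W.

Q ≈ 4.24×10^5 W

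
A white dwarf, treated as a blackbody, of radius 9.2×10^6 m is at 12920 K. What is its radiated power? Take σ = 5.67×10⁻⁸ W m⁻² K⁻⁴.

A = 4πr² = 4π × (9.2×10^6)² = 1.06×10^15 m².
P = σAT⁴ = 5.67×10⁻⁸ × 1.06×10^15 × (12920)⁴ = 5.67×10⁻⁸ × 1.06×10^15 × 2.79×10^16.
P = 1.68×10^24 W.

P ≈ 1.68×10^24 W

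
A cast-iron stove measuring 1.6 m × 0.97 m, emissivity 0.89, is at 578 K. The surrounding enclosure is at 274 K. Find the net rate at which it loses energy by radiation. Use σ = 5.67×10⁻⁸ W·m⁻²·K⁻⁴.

A = 1.6 × 0.97 = 1.55 m².
Q = εσA(T⁴ − T_s⁴). T⁴ − T_s⁴ = (578)⁴ − (274)⁴ = 1.12×10^11 − 5.64×10^9 = 1.06×10^11 K⁴.
Q = 0.89 × 5.67×10⁻⁸ × 1.55 × 1.06×10^11 = 8300 W.

Q ≈ 8300 W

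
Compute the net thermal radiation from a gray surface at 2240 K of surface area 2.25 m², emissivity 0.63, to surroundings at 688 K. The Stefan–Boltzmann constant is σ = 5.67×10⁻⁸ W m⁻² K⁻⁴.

Q ≈ 2.01×10^6 W

Q = εσA(T⁴ − T_s⁴). T⁴ − T_s⁴ = (2240)⁴ − (688)⁴ = 2.52×10^13 − 2.24×10^11 = 2.50×10^13 K⁴.
Q = 0.63 × 5.67×10⁻⁸ × 2.25 × 2.50×10^13 = 2.01×10^6 W.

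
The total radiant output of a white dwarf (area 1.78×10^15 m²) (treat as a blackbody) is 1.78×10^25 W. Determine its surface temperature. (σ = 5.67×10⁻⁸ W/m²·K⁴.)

From P = σAT⁴, T = (P / σA)^(1/4) = (1.78×10^25 / (5.67×10⁻⁸ × 1.78×10^15))^(1/4).
T = (1.76×10^17)^(1/4) = 20500 K.

T ≈ 20500 K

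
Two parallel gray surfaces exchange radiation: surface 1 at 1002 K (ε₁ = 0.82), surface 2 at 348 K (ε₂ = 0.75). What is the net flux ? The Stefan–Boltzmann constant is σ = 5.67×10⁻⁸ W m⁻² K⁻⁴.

q ≈ 36300 W/m²

For two large parallel gray plates, q = σ(T₁⁴ − T₂⁴) / (1/ε₁ + 1/ε₂ − 1).
1/ε₁ + 1/ε₂ − 1 = 1/0.82 + 1/0.75 − 1 = 1.553.
T₁⁴ − T₂⁴ = 1.01×10^12 − 1.47×10^10 = 9.93×10^11 K⁴.
q = 5.67×10⁻⁸ × 9.93×10^11 / 1.553 = 36300 W/m².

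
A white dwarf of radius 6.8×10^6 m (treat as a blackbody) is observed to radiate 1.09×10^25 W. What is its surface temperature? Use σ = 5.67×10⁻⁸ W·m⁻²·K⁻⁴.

T ≈ 24000 K

A = 4πr² = 4π × (6.8×10^6)² = 5.81×10^14 m².
From P = σAT⁴, T = (P / σA)^(1/4) = (1.09×10^25 / (5.67×10⁻⁸ × 5.81×10^14))^(1/4).
T = (3.31×10^17)^(1/4) = 24000 K.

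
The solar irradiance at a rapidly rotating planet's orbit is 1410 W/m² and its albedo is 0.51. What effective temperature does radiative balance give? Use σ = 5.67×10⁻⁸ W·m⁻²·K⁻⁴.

Power absorbed = (1−a)S·πR²; power emitted = 4πR²σT⁴. Equating and cancelling πR²:
T = ((1−a)S / 4σ)^(1/4) = (691 / (4 × 5.67×10⁻⁸))^(1/4) = (3.05×10^9)^(1/4).
T = 235 K.

T ≈ 235 K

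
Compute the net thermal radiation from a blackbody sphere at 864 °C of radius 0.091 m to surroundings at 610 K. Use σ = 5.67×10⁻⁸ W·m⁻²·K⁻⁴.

A = 4πr² = 4π × (0.091)² = 0.104 m².
Convert: 864 °C = 1137 K.
Q = σA(T⁴ − T_s⁴). T⁴ − T_s⁴ = (1137)⁴ − (610)⁴ = 1.67×10^12 − 1.38×10^11 = 1.53×10^12 K⁴.
Q = 5.67×10⁻⁸ × 0.104 × 1.53×10^12 = 9040 W.

Q ≈ 9040 W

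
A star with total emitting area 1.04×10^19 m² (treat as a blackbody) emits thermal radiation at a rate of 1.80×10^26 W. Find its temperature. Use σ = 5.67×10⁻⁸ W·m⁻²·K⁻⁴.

From P = σAT⁴, T = (P / σA)^(1/4) = (1.80×10^26 / (5.67×10⁻⁸ × 1.04×10^19))^(1/4).
T = (3.05×10^14)^(1/4) = 4180 K.

T ≈ 4180 K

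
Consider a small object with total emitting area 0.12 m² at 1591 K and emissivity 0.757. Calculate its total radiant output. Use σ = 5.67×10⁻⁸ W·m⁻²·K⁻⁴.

P = εσAT⁴ = 0.757 × 5.67×10⁻⁸ × 0.120 × (1591)⁴ = 0.757 × 5.67×10⁻⁸ × 0.120 × 6.41×10^12.
P = 33000 W.

P ≈ 33000 W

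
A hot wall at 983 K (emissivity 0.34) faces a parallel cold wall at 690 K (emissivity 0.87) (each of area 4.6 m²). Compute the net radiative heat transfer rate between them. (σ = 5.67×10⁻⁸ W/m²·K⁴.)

Q ≈ 59700 W

For two large parallel gray plates, q = σ(T₁⁴ − T₂⁴) / (1/ε₁ + 1/ε₂ − 1).
1/ε₁ + 1/ε₂ − 1 = 1/0.34 + 1/0.87 − 1 = 3.091.
T₁⁴ − T₂⁴ = 9.34×10^11 − 2.27×10^11 = 7.07×10^11 K⁴.
q = 5.67×10⁻⁸ × 7.07×10^11 / 3.091 = 13000 W/m².
Q = q·A = 13000 × 4.6 = 59700 W.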